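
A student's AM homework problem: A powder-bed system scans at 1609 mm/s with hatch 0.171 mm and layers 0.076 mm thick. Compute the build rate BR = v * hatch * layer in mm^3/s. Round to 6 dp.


Rate = 1609 * 0.171 * 0.076 = 20.910564 mm^3/s


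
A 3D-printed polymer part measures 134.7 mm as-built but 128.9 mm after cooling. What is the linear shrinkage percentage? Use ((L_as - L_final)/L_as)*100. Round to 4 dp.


Shrinkage = ((134.7-128.9)/134.7)*100 = 4.3059 %


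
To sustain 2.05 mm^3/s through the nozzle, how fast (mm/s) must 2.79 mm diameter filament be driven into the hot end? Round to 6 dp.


A = pi*(2.79/2)^2 = 6.113618
v = 2.05 / 6.113618 = 0.335317 mm/s


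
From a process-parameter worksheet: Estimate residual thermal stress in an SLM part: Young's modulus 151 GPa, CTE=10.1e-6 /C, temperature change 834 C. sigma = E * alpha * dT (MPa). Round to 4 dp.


sigma = 151*1000 * 10.1e-6 * 834 = 1271.9334 MPa


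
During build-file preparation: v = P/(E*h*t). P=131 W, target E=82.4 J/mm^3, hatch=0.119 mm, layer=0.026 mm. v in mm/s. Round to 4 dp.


v = 131 / (82.4*0.119*0.026) = 513.8351 mm/s


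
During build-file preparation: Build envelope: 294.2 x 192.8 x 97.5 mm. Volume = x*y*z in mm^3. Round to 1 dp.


V = 294.2 * 192.8 * 97.5 = 5530371.6 mm^3


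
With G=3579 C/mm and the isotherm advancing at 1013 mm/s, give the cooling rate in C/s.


CR = 3579 * 1013 = 3625527 C/s


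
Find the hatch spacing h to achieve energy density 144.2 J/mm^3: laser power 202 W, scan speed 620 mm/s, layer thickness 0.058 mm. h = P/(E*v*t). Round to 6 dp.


h = 202 / (144.2*620*0.058) = 0.038955 mm


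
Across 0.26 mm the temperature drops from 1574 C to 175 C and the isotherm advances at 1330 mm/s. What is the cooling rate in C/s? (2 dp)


G = (1574-175)/0.26 = 5380.76923077 C/mm
CR = 5380.76923077 * 1330 = 7156423.08 C/s


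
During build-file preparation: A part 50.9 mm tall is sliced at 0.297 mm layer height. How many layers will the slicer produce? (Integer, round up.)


Layers = ceil(50.9/0.297) = 172


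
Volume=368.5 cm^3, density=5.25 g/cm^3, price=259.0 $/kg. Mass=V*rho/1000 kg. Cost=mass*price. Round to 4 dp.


Mass = 368.5*5.25/1000 = 1.934625 kg
Cost = 1.934625 * 259.0 = 501.0679 $


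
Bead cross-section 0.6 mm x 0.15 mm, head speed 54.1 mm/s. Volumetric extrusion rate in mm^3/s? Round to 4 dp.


Rate = 0.6 * 0.15 * 54.1 = 4.869 mm^3/s


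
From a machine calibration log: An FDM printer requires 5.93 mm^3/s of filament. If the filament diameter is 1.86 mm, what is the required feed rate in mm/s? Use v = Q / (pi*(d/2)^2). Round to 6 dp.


A = pi*(1.86/2)^2 = 2.717163
v = 5.93 / 2.717163 = 2.182423 mm/s


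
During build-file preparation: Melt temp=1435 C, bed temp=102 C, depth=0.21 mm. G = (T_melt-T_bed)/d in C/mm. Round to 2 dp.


G = (1435-102)/0.21 = 6347.62 C/mm


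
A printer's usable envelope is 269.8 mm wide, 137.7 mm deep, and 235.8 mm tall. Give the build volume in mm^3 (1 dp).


V = 269.8 * 137.7 * 235.8 = 8760314.3 mm^3


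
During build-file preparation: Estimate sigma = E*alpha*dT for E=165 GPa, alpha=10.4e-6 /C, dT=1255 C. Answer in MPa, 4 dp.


sigma = 165*1000 * 10.4e-6 * 1255 = 2153.58 MPa


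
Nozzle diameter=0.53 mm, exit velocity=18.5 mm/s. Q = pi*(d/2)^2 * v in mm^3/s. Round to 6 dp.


A = pi*(0.53/2)^2 = 0.22061834 mm^2
Q = 0.22061834 * 18.5 = 4.081439 mm^3/s


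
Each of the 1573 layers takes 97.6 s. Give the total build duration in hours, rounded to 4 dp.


t = 1573 * 97.6 / 3600 = 42.6458 hrs


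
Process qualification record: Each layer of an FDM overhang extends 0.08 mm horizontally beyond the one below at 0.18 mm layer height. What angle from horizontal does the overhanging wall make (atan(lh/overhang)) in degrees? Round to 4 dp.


angle = atan(0.18/0.08) = 66.0375 degrees


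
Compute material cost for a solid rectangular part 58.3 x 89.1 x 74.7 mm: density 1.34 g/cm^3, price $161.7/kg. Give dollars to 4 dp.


V = 58.3 * 89.1 * 74.7 = 388031.391 mm^3 = 388.031391 cm^3
Mass = 388.031391 * 1.34 / 1000 = 0.51996206 kg
Cost = 0.51996206 * 161.7 = 84.0779 $


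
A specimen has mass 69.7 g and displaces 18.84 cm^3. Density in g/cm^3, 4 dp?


rho = 69.7 / 18.84 = 3.6996 g/cm^3


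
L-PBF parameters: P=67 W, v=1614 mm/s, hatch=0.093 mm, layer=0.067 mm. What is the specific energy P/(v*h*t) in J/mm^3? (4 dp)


Build rate = 1614 * 0.093 * 0.067 = 10.056834 mm^3/s
SE = 67 / 10.056834 = 6.6621 J/mm^3


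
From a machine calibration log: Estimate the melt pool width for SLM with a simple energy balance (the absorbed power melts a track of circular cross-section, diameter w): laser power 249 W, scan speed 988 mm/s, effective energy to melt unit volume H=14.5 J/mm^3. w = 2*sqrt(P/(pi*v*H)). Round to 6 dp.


w = 2*sqrt(249/(pi*988*14.5)) = 0.148762 mm


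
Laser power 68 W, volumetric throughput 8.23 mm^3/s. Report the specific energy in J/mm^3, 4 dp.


SE = 68 / 8.23 = 8.2625 J/mm^3


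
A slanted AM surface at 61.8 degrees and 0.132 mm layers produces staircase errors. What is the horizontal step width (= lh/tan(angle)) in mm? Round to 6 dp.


step = 0.132 / tan(61.8) = 0.070778 mm


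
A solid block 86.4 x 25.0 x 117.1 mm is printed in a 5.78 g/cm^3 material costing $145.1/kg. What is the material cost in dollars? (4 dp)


V = 86.4 * 25.0 * 117.1 = 252936.0 mm^3 = 252.936 cm^3
Mass = 252.936 * 5.78 / 1000 = 1.46197008 kg
Cost = 1.46197008 * 145.1 = 212.1319 $


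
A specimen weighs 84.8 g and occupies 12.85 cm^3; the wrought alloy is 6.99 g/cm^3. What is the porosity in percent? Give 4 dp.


rho_part = 84.8 / 12.85 = 6.59922179 g/cm^3
Porosity = (1 - 6.59922179/6.99)*100 = 5.5905 %


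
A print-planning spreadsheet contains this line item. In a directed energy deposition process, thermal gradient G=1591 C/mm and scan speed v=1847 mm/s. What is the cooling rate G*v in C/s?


CR = 1591 * 1847 = 2938577 C/s


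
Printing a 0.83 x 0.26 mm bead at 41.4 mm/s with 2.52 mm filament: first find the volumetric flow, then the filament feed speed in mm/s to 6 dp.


Q = 0.83 * 0.26 * 41.4 = 8.93412 mm^3/s
A_fil = pi*(2.52/2)^2 = 4.9875925 mm^2
v_feed = 8.93412 / 4.9875925 = 1.791269 mm/s


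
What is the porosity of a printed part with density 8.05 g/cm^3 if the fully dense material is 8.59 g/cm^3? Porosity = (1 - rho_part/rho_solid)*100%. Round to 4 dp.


Porosity = (1-8.05/8.59)*100 = 6.2864 %


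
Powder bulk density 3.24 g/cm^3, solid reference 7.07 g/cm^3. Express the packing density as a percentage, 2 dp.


Packing = (3.24/7.07)*100 = 45.83 %


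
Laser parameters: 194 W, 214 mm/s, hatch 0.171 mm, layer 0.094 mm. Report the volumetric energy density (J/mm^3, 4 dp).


E = 194 / (214*0.171*0.094) = 56.398 J/mm^3


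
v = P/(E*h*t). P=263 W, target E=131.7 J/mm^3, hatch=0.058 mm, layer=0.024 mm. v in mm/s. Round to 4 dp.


v = 263 / (131.7*0.058*0.024) = 1434.5997 mm/s


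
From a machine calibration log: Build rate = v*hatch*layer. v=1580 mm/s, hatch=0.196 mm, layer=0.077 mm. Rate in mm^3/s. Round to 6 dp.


Rate = 1580 * 0.196 * 0.077 = 23.84536 mm^3/s


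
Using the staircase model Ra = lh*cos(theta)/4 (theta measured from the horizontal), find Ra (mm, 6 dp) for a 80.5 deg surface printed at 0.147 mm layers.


Ra = 0.147 * cos(80.5) / 4 = 0.006065 mm


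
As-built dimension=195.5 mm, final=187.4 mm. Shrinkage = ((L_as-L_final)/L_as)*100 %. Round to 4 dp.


Shrinkage = ((195.5-187.4)/195.5)*100 = 4.1432 %


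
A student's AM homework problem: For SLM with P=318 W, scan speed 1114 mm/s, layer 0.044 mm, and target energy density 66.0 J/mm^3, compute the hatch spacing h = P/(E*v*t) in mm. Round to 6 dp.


h = 318 / (66.0*1114*0.044) = 0.098298 mm


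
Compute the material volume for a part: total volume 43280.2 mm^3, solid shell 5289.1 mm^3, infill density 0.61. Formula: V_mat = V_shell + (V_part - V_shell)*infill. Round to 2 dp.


V_infill = (43280.2 - 5289.1) * 0.61 = 23174.57
V_total = 5289.1 + 23174.57 = 28463.67 mm^3


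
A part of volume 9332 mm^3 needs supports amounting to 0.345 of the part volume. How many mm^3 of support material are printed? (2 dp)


V_support = 9332 * 0.345 = 3219.54 mm^3


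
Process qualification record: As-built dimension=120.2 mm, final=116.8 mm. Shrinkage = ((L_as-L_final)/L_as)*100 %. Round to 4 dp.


Shrinkage = ((120.2-116.8)/120.2)*100 = 2.8286 %


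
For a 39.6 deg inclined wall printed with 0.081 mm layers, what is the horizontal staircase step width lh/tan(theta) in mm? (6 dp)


step = 0.081 / tan(39.6) = 0.097912 mm


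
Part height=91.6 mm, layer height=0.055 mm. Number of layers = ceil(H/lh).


Layers = ceil(91.6/0.055) = 1666


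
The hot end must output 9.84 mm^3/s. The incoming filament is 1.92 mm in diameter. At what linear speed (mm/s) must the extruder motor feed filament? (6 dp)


A = pi*(1.92/2)^2 = 2.895292
v = 9.84 / 2.895292 = 3.398621 mm/s


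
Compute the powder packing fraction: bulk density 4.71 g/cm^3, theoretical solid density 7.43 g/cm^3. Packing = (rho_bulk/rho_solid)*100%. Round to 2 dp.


Packing = (4.71/7.43)*100 = 63.39 %


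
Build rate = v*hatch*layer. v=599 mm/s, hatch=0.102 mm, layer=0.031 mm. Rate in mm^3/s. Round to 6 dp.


Rate = 599 * 0.102 * 0.031 = 1.894038 mm^3/s


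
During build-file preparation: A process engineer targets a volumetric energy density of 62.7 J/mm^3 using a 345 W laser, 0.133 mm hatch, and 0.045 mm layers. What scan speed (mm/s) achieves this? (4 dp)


v = 345 / (62.7*0.133*0.045) = 919.3638 mm/s


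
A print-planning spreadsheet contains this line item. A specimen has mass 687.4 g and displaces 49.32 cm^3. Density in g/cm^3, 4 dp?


rho = 687.4 / 49.32 = 13.9376 g/cm^3


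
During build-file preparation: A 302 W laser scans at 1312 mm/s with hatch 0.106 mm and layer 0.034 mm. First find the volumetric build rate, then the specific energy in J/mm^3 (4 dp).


Build rate = 1312 * 0.106 * 0.034 = 4.728448 mm^3/s
SE = 302 / 4.728448 = 63.8687 J/mm^3


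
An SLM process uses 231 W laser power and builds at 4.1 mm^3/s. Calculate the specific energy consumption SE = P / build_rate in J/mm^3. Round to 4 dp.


SE = 231 / 4.1 = 56.3415 J/mm^3


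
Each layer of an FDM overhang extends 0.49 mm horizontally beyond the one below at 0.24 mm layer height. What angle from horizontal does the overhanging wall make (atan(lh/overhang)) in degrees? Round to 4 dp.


angle = atan(0.24/0.49) = 26.0954 degrees


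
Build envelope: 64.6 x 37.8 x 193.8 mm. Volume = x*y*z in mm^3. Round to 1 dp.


V = 64.6 * 37.8 * 193.8 = 473236.3 mm^3


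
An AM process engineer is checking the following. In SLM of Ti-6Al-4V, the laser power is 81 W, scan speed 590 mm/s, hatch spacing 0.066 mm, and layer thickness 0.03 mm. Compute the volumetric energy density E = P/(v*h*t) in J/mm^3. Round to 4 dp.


E = 81 / (590*0.066*0.03) = 69.3374 J/mm^3


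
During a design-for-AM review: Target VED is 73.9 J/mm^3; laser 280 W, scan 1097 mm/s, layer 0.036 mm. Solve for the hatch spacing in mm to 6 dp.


h = 280 / (73.9*1097*0.036) = 0.095941 mm


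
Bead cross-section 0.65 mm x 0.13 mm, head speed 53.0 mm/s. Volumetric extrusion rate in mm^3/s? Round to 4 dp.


Rate = 0.65 * 0.13 * 53.0 = 4.4785 mm^3/s


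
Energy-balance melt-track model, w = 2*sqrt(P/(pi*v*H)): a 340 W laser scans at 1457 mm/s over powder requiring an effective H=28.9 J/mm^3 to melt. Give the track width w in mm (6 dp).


w = 2*sqrt(340/(pi*1457*28.9)) = 0.101395 mm


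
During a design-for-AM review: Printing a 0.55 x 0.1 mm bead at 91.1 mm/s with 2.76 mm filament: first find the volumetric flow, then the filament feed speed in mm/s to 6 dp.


Q = 0.55 * 0.1 * 91.1 = 5.0105 mm^3/s
A_fil = pi*(2.76/2)^2 = 5.98284905 mm^2
v_feed = 5.0105 / 5.98284905 = 0.837477 mm/s


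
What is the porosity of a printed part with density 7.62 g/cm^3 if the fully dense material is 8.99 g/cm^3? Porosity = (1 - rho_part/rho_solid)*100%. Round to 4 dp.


Porosity = (1-7.62/8.99)*100 = 15.2392 %


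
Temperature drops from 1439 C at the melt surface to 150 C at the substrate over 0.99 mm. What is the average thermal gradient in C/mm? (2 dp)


G = (1439-150)/0.99 = 1302.02 C/mm


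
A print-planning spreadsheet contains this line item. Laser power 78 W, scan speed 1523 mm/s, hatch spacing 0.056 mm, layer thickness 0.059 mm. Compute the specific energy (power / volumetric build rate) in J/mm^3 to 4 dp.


Build rate = 1523 * 0.056 * 0.059 = 5.031992 mm^3/s
SE = 78 / 5.031992 = 15.5008 J/mm^3


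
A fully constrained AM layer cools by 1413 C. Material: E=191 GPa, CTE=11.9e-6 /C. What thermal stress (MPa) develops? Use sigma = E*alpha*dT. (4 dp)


sigma = 191*1000 * 11.9e-6 * 1413 = 3211.6077 MPa


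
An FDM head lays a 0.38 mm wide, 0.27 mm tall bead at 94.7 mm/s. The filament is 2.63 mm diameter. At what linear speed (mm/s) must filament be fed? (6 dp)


Q = 0.38 * 0.27 * 94.7 = 9.71622 mm^3/s
A_fil = pi*(2.63/2)^2 = 5.43252056 mm^2
v_feed = 9.71622 / 5.43252056 = 1.788529 mm/s


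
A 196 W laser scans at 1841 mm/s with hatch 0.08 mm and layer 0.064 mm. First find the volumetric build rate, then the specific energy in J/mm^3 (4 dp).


Build rate = 1841 * 0.08 * 0.064 = 9.42592 mm^3/s
SE = 196 / 9.42592 = 20.7937 J/mm^3


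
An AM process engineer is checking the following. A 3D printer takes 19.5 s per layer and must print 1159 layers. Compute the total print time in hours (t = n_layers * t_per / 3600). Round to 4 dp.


t = 1159 * 19.5 / 3600 = 6.2779 hrs


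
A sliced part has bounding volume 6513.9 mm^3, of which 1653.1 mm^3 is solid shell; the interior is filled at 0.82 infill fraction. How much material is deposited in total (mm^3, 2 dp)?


V_infill = (6513.9 - 1653.1) * 0.82 = 3985.86
V_total = 1653.1 + 3985.86 = 5638.96 mm^3


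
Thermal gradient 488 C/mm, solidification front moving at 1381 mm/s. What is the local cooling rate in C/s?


CR = 488 * 1381 = 673928 C/s


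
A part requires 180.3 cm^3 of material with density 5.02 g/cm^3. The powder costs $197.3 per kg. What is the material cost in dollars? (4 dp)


Mass = 180.3*5.02/1000 = 0.905106 kg
Cost = 0.905106 * 197.3 = 178.5774 $


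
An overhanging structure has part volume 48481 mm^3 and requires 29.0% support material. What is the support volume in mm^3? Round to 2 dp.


V_support = 48481 * 0.29 = 14059.49 mm^3


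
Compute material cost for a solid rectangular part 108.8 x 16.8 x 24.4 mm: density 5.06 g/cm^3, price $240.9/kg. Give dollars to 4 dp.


V = 108.8 * 16.8 * 24.4 = 44599.296 mm^3 = 44.599296 cm^3
Mass = 44.599296 * 5.06 / 1000 = 0.22567244 kg
Cost = 0.22567244 * 240.9 = 54.3645 $


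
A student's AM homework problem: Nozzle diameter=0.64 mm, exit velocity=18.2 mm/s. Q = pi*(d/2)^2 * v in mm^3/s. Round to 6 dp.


A = pi*(0.64/2)^2 = 0.32169909 mm^2
Q = 0.32169909 * 18.2 = 5.854923 mm^3/s


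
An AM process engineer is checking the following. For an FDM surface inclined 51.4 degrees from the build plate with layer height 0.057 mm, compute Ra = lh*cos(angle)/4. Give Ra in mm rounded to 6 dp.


Ra = 0.057 * cos(51.4) / 4 = 0.00889 mm


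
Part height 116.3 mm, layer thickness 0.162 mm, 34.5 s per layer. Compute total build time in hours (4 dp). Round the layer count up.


Layers = ceil(116.3/0.162) = 718
t = 718 * 34.5 / 3600 = 6.8808 hrs


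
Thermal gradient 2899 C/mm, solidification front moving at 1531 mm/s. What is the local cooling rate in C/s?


CR = 2899 * 1531 = 4438369 C/s


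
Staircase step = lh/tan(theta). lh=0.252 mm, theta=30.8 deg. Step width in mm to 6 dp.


step = 0.252 / tan(30.8) = 0.422734 mm


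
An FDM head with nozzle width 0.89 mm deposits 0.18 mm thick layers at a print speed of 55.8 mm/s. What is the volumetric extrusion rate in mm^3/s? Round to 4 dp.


Rate = 0.89 * 0.18 * 55.8 = 8.9392 mm^3/s


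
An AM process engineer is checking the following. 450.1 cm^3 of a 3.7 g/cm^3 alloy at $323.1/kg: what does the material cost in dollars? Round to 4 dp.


Mass = 450.1*3.7/1000 = 1.66537 kg
Cost = 1.66537 * 323.1 = 538.081 $


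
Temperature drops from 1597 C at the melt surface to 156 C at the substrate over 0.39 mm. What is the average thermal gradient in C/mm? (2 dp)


G = (1597-156)/0.39 = 3694.87 C/mm


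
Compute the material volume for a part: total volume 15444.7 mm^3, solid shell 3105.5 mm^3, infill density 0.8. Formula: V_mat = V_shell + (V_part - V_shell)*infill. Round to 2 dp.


V_infill = (15444.7 - 3105.5) * 0.8 = 9871.36
V_total = 3105.5 + 9871.36 = 12976.86 mm^3


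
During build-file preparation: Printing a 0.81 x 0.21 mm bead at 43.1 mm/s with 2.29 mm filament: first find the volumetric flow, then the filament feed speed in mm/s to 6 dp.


Q = 0.81 * 0.21 * 43.1 = 7.33131 mm^3/s
A_fil = pi*(2.29/2)^2 = 4.11870651 mm^2
v_feed = 7.33131 / 4.11870651 = 1.780003 mm/s


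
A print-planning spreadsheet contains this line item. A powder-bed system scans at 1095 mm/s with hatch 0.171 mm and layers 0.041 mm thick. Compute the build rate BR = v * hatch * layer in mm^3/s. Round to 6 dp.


Rate = 1095 * 0.171 * 0.041 = 7.677045 mm^3/s


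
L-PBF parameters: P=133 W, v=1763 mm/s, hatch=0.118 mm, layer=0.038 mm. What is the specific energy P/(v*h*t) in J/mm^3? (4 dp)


Build rate = 1763 * 0.118 * 0.038 = 7.905292 mm^3/s
SE = 133 / 7.905292 = 16.8242 J/mm^3


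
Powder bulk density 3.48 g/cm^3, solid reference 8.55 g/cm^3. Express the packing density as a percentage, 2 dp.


Packing = (3.48/8.55)*100 = 40.7 %


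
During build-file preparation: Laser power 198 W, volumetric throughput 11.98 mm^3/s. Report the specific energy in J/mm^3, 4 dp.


SE = 198 / 11.98 = 16.5275 J/mm^3


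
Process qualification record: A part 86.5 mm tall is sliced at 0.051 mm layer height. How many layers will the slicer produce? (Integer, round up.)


Layers = ceil(86.5/0.051) = 1697


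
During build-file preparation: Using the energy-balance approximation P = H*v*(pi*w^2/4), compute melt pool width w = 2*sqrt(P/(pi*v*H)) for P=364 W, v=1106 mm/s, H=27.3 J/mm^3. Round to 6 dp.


w = 2*sqrt(364/(pi*1106*27.3)) = 0.123893 mm


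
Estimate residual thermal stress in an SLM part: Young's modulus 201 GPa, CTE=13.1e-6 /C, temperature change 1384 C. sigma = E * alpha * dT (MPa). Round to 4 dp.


sigma = 201*1000 * 13.1e-6 * 1384 = 3644.2104 MPa


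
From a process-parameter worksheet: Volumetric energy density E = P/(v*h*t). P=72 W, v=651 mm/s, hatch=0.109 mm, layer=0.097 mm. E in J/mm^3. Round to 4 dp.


E = 72 / (651*0.109*0.097) = 10.4605 J/mm^3


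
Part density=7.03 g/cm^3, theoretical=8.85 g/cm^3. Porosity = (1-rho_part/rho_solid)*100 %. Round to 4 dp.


Porosity = (1-7.03/8.85)*100 = 20.565 %


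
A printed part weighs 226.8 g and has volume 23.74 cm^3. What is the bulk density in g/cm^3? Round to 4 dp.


rho = 226.8 / 23.74 = 9.5535 g/cm^3


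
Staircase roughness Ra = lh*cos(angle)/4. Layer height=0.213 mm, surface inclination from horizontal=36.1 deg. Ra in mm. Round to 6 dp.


Ra = 0.213 * cos(36.1) / 4 = 0.043025 mm


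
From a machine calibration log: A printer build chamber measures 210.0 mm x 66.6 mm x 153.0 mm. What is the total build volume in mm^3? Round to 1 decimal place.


V = 210.0 * 66.6 * 153.0 = 2139858.0 mm^3


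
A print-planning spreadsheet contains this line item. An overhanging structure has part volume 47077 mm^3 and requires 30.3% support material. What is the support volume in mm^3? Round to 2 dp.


V_support = 47077 * 0.303 = 14264.33 mm^3


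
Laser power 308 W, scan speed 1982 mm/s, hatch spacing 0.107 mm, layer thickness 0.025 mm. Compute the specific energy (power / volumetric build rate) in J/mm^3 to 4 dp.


Build rate = 1982 * 0.107 * 0.025 = 5.30185 mm^3/s
SE = 308 / 5.30185 = 58.0929 J/mm^3


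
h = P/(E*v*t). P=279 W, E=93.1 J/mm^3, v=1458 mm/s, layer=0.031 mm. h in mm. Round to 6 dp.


h = 279 / (93.1*1458*0.031) = 0.066303 mm


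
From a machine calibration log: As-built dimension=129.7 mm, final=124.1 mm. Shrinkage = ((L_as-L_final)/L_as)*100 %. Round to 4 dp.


Shrinkage = ((129.7-124.1)/129.7)*100 = 4.3177 %


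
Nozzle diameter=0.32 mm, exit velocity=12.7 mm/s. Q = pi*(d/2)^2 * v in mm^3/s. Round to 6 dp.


A = pi*(0.32/2)^2 = 0.08042477 mm^2
Q = 0.08042477 * 12.7 = 1.021395 mm^3/s


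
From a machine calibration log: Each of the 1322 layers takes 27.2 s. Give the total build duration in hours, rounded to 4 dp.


t = 1322 * 27.2 / 3600 = 9.9884 hrs


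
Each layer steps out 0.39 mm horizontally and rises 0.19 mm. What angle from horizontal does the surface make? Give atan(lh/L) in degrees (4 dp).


angle = atan(0.19/0.39) = 25.9744 degrees


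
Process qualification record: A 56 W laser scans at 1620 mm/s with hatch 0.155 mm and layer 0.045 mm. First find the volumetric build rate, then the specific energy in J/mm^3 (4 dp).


Build rate = 1620 * 0.155 * 0.045 = 11.2995 mm^3/s
SE = 56 / 11.2995 = 4.956 J/mm^3


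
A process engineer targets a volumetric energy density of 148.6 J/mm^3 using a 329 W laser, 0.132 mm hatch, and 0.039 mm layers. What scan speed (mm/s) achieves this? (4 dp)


v = 329 / (148.6*0.132*0.039) = 430.0694 mm/s


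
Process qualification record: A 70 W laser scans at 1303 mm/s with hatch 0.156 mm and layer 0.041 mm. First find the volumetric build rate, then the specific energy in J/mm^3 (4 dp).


Build rate = 1303 * 0.156 * 0.041 = 8.333988 mm^3/s
SE = 70 / 8.333988 = 8.3993 J/mm^3


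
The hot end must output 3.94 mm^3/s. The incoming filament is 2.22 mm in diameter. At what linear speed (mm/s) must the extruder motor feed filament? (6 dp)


A = pi*(2.22/2)^2 = 3.870756
v = 3.94 / 3.870756 = 1.017889 mm/s


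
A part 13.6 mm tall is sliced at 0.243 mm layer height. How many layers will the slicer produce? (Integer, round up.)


Layers = ceil(13.6/0.243) = 56


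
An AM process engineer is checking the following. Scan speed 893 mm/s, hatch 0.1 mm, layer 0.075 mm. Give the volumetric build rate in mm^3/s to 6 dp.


Rate = 893 * 0.1 * 0.075 = 6.6975 mm^3/s


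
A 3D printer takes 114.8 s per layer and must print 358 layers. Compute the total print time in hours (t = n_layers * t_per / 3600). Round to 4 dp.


t = 358 * 114.8 / 3600 = 11.4162 hrs


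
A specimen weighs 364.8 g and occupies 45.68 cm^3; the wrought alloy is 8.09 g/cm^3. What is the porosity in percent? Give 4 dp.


rho_part = 364.8 / 45.68 = 7.98598949 g/cm^3
Porosity = (1 - 7.98598949/8.09)*100 = 1.2857 %


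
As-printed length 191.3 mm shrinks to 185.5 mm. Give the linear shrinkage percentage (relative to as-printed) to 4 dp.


Shrinkage = ((191.3-185.5)/191.3)*100 = 3.0319 %


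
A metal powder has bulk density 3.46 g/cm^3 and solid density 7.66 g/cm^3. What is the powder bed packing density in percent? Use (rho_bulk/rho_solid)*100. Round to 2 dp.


Packing = (3.46/7.66)*100 = 45.17 %


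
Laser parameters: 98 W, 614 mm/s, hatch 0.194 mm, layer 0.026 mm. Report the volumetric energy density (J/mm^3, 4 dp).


E = 98 / (614*0.194*0.026) = 31.6434 J/mm^3


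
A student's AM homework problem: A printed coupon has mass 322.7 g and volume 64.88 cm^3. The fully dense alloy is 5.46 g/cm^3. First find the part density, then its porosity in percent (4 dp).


rho_part = 322.7 / 64.88 = 4.97379778 g/cm^3
Porosity = (1 - 4.97379778/5.46)*100 = 8.9048 %


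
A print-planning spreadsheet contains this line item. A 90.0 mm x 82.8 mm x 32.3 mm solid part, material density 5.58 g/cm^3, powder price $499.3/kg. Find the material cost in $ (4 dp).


V = 90.0 * 82.8 * 32.3 = 240699.6 mm^3 = 240.6996 cm^3
Mass = 240.6996 * 5.58 / 1000 = 1.34310377 kg
Cost = 1.34310377 * 499.3 = 670.6117 $


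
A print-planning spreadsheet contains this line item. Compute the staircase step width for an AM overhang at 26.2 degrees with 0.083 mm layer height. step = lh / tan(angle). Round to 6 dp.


step = 0.083 / tan(26.2) = 0.168678 mm


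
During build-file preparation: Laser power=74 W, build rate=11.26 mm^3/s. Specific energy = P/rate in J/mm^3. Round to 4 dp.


SE = 74 / 11.26 = 6.5719 J/mm^3


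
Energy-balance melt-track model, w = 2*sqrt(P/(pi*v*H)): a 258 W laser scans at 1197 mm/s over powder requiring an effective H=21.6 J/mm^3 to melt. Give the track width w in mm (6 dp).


w = 2*sqrt(258/(pi*1197*21.6)) = 0.112717 mm


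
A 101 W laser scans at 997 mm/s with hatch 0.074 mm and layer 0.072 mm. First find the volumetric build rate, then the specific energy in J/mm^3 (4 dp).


Build rate = 997 * 0.074 * 0.072 = 5.312016 mm^3/s
SE = 101 / 5.312016 = 19.0135 J/mm^3


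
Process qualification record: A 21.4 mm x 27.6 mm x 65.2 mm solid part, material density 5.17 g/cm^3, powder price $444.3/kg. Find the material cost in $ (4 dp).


V = 21.4 * 27.6 * 65.2 = 38509.728 mm^3 = 38.509728 cm^3
Mass = 38.509728 * 5.17 / 1000 = 0.19909529 kg
Cost = 0.19909529 * 444.3 = 88.458 $


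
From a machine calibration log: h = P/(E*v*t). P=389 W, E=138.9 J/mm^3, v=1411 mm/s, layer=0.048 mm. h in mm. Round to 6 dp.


h = 389 / (138.9*1411*0.048) = 0.04135 mm


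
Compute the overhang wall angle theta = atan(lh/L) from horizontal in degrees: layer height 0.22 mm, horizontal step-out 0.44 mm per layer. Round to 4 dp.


angle = atan(0.22/0.44) = 26.5651 degrees


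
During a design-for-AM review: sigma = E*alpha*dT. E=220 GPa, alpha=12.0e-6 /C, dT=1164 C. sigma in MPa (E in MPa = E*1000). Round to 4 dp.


sigma = 220*1000 * 12.0e-6 * 1164 = 3072.96 MPa


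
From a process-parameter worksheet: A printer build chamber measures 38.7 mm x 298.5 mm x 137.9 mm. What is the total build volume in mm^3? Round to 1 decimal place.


V = 38.7 * 298.5 * 137.9 = 1593013.9 mm^3


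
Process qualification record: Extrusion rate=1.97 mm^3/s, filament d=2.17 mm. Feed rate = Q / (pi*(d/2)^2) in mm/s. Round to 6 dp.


A = pi*(2.17/2)^2 = 3.698361
v = 1.97 / 3.698361 = 0.532668 mm/s


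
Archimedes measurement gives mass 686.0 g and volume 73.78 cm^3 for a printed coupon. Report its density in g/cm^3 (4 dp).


rho = 686.0 / 73.78 = 9.2979 g/cm^3


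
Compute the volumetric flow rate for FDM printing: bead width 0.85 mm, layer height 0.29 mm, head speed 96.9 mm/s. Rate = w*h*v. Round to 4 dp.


Rate = 0.85 * 0.29 * 96.9 = 23.8859 mm^3/s


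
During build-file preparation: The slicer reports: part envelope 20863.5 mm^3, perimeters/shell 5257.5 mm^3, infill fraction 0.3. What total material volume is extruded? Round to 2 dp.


V_infill = (20863.5 - 5257.5) * 0.3 = 4681.8
V_total = 5257.5 + 4681.8 = 9939.3 mm^3


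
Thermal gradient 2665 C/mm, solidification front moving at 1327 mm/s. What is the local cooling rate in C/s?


CR = 2665 * 1327 = 3536455 C/s


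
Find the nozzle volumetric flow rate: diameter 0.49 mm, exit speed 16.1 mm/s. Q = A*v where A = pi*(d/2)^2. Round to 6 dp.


A = pi*(0.49/2)^2 = 0.1885741 mm^2
Q = 0.1885741 * 16.1 = 3.036043 mm^3/s


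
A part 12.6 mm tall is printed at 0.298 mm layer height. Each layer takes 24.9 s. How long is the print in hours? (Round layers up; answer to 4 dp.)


Layers = ceil(12.6/0.298) = 43
t = 43 * 24.9 / 3600 = 0.2974 hrs


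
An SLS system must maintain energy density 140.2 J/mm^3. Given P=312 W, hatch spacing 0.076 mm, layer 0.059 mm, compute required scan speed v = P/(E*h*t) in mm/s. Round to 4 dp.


v = 312 / (140.2*0.076*0.059) = 496.2962 mm/s


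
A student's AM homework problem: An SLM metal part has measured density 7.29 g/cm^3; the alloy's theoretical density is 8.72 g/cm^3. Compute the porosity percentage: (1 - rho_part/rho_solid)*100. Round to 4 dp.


Porosity = (1-7.29/8.72)*100 = 16.3991 %


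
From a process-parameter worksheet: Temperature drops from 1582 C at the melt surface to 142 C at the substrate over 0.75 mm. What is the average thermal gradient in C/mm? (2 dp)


G = (1582-142)/0.75 = 1920.0 C/mm


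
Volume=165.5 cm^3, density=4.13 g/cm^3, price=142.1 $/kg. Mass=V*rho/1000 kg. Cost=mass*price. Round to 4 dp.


Mass = 165.5*4.13/1000 = 0.683515 kg
Cost = 0.683515 * 142.1 = 97.1275 $


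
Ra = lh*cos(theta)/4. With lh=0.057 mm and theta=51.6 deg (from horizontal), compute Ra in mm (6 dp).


Ra = 0.057 * cos(51.6) / 4 = 0.008851 mm


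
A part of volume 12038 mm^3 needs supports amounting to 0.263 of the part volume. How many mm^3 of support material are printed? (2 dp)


V_support = 12038 * 0.263 = 3165.99 mm^3


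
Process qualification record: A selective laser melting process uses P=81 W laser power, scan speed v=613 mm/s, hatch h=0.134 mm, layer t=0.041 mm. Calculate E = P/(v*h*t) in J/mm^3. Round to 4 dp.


E = 81 / (613*0.134*0.041) = 24.0512 J/mm^3


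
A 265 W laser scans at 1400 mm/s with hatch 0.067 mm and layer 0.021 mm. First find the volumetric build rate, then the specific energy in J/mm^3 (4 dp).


Build rate = 1400 * 0.067 * 0.021 = 1.9698 mm^3/s
SE = 265 / 1.9698 = 134.5314 J/mm^3


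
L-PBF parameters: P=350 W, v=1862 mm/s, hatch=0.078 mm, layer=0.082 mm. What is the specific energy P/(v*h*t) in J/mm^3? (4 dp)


Build rate = 1862 * 0.078 * 0.082 = 11.909352 mm^3/s
SE = 350 / 11.909352 = 29.3887 J/mm^3


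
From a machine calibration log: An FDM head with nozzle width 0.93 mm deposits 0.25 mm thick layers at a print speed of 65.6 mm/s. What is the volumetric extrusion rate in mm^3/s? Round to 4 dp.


Rate = 0.93 * 0.25 * 65.6 = 15.252 mm^3/s


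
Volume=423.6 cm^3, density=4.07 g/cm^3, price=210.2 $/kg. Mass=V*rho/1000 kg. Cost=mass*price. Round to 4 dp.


Mass = 423.6*4.07/1000 = 1.724052 kg
Cost = 1.724052 * 210.2 = 362.3957 $


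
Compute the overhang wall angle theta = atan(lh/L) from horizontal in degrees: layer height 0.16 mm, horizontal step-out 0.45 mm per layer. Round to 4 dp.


angle = atan(0.16/0.45) = 19.5731 degrees


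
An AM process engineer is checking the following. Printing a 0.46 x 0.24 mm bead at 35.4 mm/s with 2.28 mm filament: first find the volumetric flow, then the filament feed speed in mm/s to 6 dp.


Q = 0.46 * 0.24 * 35.4 = 3.90816 mm^3/s
A_fil = pi*(2.28/2)^2 = 4.08281381 mm^2
v_feed = 3.90816 / 4.08281381 = 0.957222 mm/s


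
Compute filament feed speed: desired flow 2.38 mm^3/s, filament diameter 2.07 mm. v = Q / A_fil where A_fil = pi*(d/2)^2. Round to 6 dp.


A = pi*(2.07/2)^2 = 3.365353
v = 2.38 / 3.365353 = 0.707207 mm/s


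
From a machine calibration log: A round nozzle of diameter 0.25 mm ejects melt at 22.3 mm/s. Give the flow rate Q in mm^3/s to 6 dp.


A = pi*(0.25/2)^2 = 0.04908739 mm^2
Q = 0.04908739 * 22.3 = 1.094649 mm^3/s


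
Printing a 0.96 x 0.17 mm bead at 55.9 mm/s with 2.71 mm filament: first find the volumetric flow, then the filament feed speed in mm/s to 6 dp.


Q = 0.96 * 0.17 * 55.9 = 9.12288 mm^3/s
A_fil = pi*(2.71/2)^2 = 5.76804265 mm^2
v_feed = 9.12288 / 5.76804265 = 1.581625 mm/s


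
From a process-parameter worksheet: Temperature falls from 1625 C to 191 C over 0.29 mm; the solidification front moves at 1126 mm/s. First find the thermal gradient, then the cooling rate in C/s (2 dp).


G = (1625-191)/0.29 = 4944.82758621 C/mm
CR = 4944.82758621 * 1126 = 5567875.86 C/s


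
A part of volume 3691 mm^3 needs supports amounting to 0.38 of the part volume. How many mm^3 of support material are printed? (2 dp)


V_support = 3691 * 0.38 = 1402.58 mm^3


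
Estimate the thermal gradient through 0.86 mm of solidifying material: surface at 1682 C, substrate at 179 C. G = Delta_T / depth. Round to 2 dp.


G = (1682-179)/0.86 = 1747.67 C/mm


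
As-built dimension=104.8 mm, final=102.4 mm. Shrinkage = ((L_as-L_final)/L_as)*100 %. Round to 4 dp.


Shrinkage = ((104.8-102.4)/104.8)*100 = 2.2901 %


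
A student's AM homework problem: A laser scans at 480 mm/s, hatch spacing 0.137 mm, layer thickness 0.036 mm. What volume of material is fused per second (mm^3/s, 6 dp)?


Rate = 480 * 0.137 * 0.036 = 2.36736 mm^3/s


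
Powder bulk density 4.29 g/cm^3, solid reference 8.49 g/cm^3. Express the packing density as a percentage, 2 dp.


Packing = (4.29/8.49)*100 = 50.53 %


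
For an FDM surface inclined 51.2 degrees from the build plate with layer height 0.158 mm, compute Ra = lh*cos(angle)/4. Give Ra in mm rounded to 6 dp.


Ra = 0.158 * cos(51.2) / 4 = 0.024751 mm


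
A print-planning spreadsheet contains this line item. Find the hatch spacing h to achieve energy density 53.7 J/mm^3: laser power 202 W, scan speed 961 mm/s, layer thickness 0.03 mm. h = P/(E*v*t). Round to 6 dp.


h = 202 / (53.7*961*0.03) = 0.130477 mm


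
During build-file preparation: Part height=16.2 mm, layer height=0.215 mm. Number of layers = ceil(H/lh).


Layers = ceil(16.2/0.215) = 76


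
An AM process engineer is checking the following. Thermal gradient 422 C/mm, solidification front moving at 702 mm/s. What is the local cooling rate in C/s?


CR = 422 * 702 = 296244 C/s


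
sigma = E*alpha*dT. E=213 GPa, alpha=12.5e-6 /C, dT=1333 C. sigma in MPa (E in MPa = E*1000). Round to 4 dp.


sigma = 213*1000 * 12.5e-6 * 1333 = 3549.1125 MPa


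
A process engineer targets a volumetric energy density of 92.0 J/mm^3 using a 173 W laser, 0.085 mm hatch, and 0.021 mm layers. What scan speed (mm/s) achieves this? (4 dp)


v = 173 / (92.0*0.085*0.021) = 1053.4649 mm/s


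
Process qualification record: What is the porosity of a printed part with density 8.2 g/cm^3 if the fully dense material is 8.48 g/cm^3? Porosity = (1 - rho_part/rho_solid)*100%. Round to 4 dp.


Porosity = (1-8.2/8.48)*100 = 3.3019 %


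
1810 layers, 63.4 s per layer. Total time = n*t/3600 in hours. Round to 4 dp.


t = 1810 * 63.4 / 3600 = 31.8761 hrs


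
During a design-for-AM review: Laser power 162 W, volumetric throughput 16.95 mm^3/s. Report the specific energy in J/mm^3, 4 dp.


SE = 162 / 16.95 = 9.5575 J/mm^3


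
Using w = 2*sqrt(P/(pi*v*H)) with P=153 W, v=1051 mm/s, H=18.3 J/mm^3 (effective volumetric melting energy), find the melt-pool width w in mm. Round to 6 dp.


w = 2*sqrt(153/(pi*1051*18.3)) = 0.100641 mm


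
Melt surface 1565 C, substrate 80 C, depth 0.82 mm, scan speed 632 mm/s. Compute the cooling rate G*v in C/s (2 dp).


G = (1565-80)/0.82 = 1810.97560976 C/mm
CR = 1810.97560976 * 632 = 1144536.59 C/s


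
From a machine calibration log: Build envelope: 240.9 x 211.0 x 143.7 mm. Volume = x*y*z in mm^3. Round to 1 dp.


V = 240.9 * 211.0 * 143.7 = 7304256.6 mm^3


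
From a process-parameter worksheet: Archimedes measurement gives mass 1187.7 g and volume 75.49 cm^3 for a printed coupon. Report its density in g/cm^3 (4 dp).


rho = 1187.7 / 75.49 = 15.7332 g/cm^3


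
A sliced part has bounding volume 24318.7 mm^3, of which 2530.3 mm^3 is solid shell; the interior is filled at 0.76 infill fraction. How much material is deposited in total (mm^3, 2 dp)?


V_infill = (24318.7 - 2530.3) * 0.76 = 16559.18
V_total = 2530.3 + 16559.18 = 19089.48 mm^3


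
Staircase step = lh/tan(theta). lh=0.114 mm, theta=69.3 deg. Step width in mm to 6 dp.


step = 0.114 / tan(69.3) = 0.043077 mm


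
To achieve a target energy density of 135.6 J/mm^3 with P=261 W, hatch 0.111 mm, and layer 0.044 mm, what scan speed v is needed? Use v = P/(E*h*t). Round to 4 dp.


v = 261 / (135.6*0.111*0.044) = 394.0988 mm/s


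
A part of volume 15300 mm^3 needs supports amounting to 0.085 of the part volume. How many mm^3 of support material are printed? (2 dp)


V_support = 15300 * 0.085 = 1300.5 mm^3


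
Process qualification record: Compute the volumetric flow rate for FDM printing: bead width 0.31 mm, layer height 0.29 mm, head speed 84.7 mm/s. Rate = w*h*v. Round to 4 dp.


Rate = 0.31 * 0.29 * 84.7 = 7.6145 mm^3/s


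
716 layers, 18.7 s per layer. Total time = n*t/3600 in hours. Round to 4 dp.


t = 716 * 18.7 / 3600 = 3.7192 hrs


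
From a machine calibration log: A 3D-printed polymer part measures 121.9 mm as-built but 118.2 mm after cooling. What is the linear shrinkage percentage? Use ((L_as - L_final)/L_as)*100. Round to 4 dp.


Shrinkage = ((121.9-118.2)/121.9)*100 = 3.0353 %


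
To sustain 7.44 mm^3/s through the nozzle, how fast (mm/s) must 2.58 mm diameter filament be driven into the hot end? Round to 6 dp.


A = pi*(2.58/2)^2 = 5.227924
v = 7.44 / 5.227924 = 1.423127 mm/s


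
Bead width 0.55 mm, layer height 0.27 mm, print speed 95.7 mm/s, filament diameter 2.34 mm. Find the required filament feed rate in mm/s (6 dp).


Q = 0.55 * 0.27 * 95.7 = 14.21145 mm^3/s
A_fil = pi*(2.34/2)^2 = 4.30052618 mm^2
v_feed = 14.21145 / 4.30052618 = 3.304584 mm/s


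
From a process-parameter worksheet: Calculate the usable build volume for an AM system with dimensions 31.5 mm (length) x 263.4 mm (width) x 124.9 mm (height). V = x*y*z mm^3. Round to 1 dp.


V = 31.5 * 263.4 * 124.9 = 1036307.8 mm^3


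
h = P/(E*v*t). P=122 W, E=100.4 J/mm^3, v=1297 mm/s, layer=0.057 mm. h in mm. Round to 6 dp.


h = 122 / (100.4*1297*0.057) = 0.016437 mm


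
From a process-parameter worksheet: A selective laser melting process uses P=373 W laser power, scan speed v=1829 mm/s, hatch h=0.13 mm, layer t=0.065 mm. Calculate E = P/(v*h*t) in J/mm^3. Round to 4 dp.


E = 373 / (1829*0.13*0.065) = 24.1345 J/mm^3


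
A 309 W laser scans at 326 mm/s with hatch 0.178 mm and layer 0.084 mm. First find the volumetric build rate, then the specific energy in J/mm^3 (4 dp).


Build rate = 326 * 0.178 * 0.084 = 4.874352 mm^3/s
SE = 309 / 4.874352 = 63.393 J/mm^3


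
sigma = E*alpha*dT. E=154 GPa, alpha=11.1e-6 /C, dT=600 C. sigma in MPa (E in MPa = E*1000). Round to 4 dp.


sigma = 154*1000 * 11.1e-6 * 600 = 1025.64 MPa


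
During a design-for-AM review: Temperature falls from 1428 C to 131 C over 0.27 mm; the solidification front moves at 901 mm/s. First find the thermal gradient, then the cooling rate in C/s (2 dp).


G = (1428-131)/0.27 = 4803.7037037 C/mm
CR = 4803.7037037 * 901 = 4328137.04 C/s


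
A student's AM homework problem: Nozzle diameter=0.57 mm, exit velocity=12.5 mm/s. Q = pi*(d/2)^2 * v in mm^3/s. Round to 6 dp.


A = pi*(0.57/2)^2 = 0.25517586 mm^2
Q = 0.25517586 * 12.5 = 3.189698 mm^3/s


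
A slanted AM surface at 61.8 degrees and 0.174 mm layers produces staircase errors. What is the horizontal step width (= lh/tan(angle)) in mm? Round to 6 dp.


step = 0.174 / tan(61.8) = 0.093298 mm


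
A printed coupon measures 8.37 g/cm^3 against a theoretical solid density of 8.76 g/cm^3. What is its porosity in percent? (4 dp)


Porosity = (1-8.37/8.76)*100 = 4.4521 %


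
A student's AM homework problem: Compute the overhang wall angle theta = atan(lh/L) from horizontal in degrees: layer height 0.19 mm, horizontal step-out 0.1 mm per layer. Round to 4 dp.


angle = atan(0.19/0.1) = 62.2415 degrees


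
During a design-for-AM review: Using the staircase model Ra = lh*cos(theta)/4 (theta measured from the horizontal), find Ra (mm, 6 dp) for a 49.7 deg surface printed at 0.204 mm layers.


Ra = 0.204 * cos(49.7) / 4 = 0.032986 mm


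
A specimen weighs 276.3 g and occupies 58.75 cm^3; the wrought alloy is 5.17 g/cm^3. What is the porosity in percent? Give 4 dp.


rho_part = 276.3 / 58.75 = 4.70297872 g/cm^3
Porosity = (1 - 4.70297872/5.17)*100 = 9.0333 %


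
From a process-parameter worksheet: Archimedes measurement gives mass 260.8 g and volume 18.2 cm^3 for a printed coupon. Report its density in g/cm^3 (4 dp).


rho = 260.8 / 18.2 = 14.3297 g/cm^3
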